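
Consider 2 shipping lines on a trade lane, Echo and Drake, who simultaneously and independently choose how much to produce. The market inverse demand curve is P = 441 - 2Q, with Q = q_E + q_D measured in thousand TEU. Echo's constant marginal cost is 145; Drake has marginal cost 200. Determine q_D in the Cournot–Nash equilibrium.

31

Echo's profit: π_E = (441 - 2Q)q_E - (145q_E). Setting ∂π_E/∂q_E = 0: 296 - 4q_E - 2(q_D) = 0.
Drake's first-order condition: 241 - 4q_D - 2(q_E) = 0.
So q_E = (296 - 2q_D)/4 and q_D = (241 - 2q_E)/4.
Substituting one into the other gives q_E = 117/2 and q_D = 31.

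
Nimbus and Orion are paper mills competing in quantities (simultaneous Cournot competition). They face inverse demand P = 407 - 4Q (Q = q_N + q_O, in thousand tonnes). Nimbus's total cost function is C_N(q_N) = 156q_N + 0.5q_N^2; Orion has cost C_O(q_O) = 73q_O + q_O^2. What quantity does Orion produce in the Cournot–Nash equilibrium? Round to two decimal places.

27.05

Nimbus's profit: π_N = (407 - 4Q)q_N - (156q_N + (1/2)q_N²). Setting ∂π_N/∂q_N = 0: 251 - 9q_N - 4(q_O) = 0.
Orion's profit: π_O = (407 - 4Q)q_O - (73q_O + q_O²). Setting ∂π_O/∂q_O = 0: 334 - 10q_O - 4(q_N) = 0.
Rearranging gives the reaction functions q_N = (251 - 4q_O)/9 and q_O = (334 - 4q_N)/10.
Substituting one into the other gives q_N = 587/37 and q_O = 1001/37.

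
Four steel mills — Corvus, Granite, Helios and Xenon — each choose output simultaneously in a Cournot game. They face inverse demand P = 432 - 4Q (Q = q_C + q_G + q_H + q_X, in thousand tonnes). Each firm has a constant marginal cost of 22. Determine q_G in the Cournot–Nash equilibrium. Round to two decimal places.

Each firm earns π_i = (432 - 4Q)q_i - 22q_i.
Setting ∂π_i/∂q_i = 0 with rivals' quantities fixed: 410 - 8q_i - 4·Σ_{j≠i} q_j = 0.
With identical firms every q_j equals q_i, so Σ_{j≠i} q_j = 3q_i and 410 = 20q_i, giving q_i = 41/2.

20.50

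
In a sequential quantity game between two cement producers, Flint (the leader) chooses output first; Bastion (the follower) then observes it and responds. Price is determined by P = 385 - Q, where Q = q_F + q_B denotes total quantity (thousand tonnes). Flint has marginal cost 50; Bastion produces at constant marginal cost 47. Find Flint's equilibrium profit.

The follower Bastion best-responds to any q_F: π_B = (385 - Q)q_B - 47q_B.
∂π_B/∂q_B = 338 - q_F - 2q_B = 0 gives the reaction function q_B = (338 - q_F)/2.
Flint substitutes q_B(q_F) into its own profit: π_F = q_F(385 - q_F - (338 - q_F)/2) - 50q_F = (216 - (1/2)q_F)q_F - 50q_F.
Maximising: ∂π_F/∂q_F = 166 - q_F = 0, giving q_F = 166.
Then q_B = (338 - 166)/2 = 86.
Price P = 385 - 252 = 133.
Flint's profit: (133 - 50)·166 = 13778.

13778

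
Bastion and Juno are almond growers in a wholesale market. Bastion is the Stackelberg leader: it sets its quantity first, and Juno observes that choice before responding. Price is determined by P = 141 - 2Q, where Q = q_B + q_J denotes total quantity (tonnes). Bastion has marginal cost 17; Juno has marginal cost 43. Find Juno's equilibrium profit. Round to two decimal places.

Solve by backward induction. Given q_B, the follower Juno maximises π_J = (141 - 2q_B - 2q_J)q_J - 43q_J.
Setting the follower's marginal profit to zero, 98 - 2q_B - 4q_J = 0, i.e. q_J = (98 - 2q_B)/4.
The leader anticipates this reaction. Substituting into P = 141 - 2Q gives P = 92 - q_B, so π_B = (92 - q_B)q_B - 17q_B.
Maximising: ∂π_B/∂q_B = 75 - 2q_B = 0, giving q_B = 75/2.
Then q_J = (98 - 2·(75/2))/4 = 23/4.
Price P = 141 - 2·(173/4) = 109/2.
Juno's profit: (109/2 - 43)·(23/4) = 529/8.

66.13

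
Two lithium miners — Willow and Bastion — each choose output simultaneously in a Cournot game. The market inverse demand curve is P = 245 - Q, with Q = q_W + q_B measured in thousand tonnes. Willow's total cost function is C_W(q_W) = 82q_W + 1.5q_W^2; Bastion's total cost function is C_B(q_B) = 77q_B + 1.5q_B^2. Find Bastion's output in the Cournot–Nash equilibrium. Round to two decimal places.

Willow's profit: π_W = (245 - Q)q_W - (82q_W + (3/2)q_W²). Setting ∂π_W/∂q_W = 0: 163 - 5q_W - (q_B) = 0.
Bastion's profit: π_B = (245 - Q)q_B - (77q_B + (3/2)q_B²). Setting ∂π_B/∂q_B = 0: 168 - 5q_B - (q_W) = 0.
Best responses: q_W = (163 - q_B)/5, q_B = (168 - q_W)/5.
Substituting one into the other gives q_W = 647/24 and q_B = 677/24.

28.21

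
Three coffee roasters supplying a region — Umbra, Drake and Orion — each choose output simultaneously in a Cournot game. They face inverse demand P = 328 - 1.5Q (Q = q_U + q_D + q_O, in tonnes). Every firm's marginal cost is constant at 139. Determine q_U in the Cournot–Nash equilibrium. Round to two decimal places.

Each firm earns π_i = (328 - 1.5Q)q_i - 139q_i.
Setting ∂π_i/∂q_i = 0 with rivals' quantities fixed: 189 - 3q_i - (3/2)·Σ_{j≠i} q_j = 0.
By symmetry each firm produces the same amount; substituting Σ_{j≠i} q_j = 2q_i yields q_i = 189/6 = 63/2.

31.50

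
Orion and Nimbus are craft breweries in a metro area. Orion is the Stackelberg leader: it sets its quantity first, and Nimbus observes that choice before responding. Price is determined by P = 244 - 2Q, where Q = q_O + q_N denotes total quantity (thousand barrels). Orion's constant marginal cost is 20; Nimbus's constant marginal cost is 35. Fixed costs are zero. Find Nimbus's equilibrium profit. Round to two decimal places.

The follower Nimbus best-responds to any q_O: π_N = (244 - 2Q)q_N - 35q_N.
∂π_N/∂q_N = 209 - 2q_O - 4q_N = 0 gives the reaction function q_N = (209 - 2q_O)/4.
Orion substitutes q_N(q_O) into its own profit: π_O = q_O(244 - 2q_O - (209 - 2q_O)/2) - 20q_O = (279/2 - q_O)q_O - 20q_O.
Maximising: ∂π_O/∂q_O = 239/2 - 2q_O = 0, giving q_O = 239/4.
Then q_N = (209 - 2·(239/4))/4 = 179/8.
Price P = 244 - 2·(657/8) = 319/4.
Nimbus's profit: (319/4 - 35)·(179/8) = 1001.2813.

1001.28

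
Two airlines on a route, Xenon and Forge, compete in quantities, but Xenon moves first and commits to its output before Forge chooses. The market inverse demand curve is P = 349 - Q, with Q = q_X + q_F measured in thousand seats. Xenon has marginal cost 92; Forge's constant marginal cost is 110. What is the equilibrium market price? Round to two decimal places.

160.75

The follower Forge best-responds to any q_X: π_F = (349 - Q)q_F - 110q_F.
∂π_F/∂q_F = 239 - q_X - 2q_F = 0 gives the reaction function q_F = (239 - q_X)/2.
The leader anticipates this reaction. Substituting into P = 349 - Q gives P = 459/2 - (1/2)q_X, so π_X = (459/2 - (1/2)q_X)q_X - 92q_X.
The leader's first-order condition 275/2 - q_X = 0 yields q_X = 275/2.
Then q_F = (239 - 275/2)/2 = 203/4.
Total output Q = 753/4, so price P = 349 - 753/4 = 643/4.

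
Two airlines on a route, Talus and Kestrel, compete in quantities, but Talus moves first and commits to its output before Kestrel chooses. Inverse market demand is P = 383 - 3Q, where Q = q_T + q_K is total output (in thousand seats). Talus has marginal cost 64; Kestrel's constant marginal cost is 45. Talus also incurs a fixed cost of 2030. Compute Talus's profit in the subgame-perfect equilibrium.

Solve by backward induction. Given q_T, the follower Kestrel maximises π_K = (383 - 3q_T - 3q_K)q_K - 45q_K.
Setting the follower's marginal profit to zero, 338 - 3q_T - 6q_K = 0, i.e. q_K = (338 - 3q_T)/6.
The leader anticipates this reaction. Substituting into P = 383 - 3Q gives P = 214 - (3/2)q_T, so π_T = (214 - (3/2)q_T)q_T - 64q_T.
The leader's first-order condition 150 - 3q_T = 0 yields q_T = 50.
Then q_K = (338 - 3·50)/6 = 94/3.
Price P = 383 - 3·(244/3) = 139.
Talus's profit: (139 - 64)·50 - 2030 = 1720.

1720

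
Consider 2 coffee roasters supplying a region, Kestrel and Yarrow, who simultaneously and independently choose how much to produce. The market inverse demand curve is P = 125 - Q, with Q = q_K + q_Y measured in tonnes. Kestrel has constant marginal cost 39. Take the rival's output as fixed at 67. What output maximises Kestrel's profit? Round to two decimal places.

9.50

With the rival's output fixed at 67, Kestrel's profit is π_K = (125 - 67 - q_K)q_K - (39q_K) = (58 - q_K)q_K - (39q_K).
∂π_K/∂q_K = 19 - 2q_K = 0, so q_K = 19/2.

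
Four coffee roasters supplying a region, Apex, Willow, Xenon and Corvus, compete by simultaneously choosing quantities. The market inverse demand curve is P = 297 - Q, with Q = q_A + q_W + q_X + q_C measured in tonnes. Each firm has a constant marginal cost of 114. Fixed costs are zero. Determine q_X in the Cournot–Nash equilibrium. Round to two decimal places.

Each firm earns π_i = (297 - Q)q_i - 114q_i.
First-order condition (treating rivals' output as given): 183 - 2q_i - Σ_{j≠i} q_j = 0.
With identical firms every q_j equals q_i, so Σ_{j≠i} q_j = 3q_i and 183 = 5q_i, giving q_i = 183/5.

36.60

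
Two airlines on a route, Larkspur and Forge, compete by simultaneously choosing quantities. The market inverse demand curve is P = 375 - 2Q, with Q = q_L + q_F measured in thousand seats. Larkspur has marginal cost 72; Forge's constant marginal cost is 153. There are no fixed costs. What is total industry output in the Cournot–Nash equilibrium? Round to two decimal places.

Larkspur's profit: π_L = (375 - 2Q)q_L - (72q_L). Setting ∂π_L/∂q_L = 0: 303 - 4q_L - 2(q_F) = 0.
Forge's first-order condition: 222 - 4q_F - 2(q_L) = 0.
Best responses: q_L = (303 - 2q_F)/4, q_F = (222 - 2q_L)/4.
Solving the pair: q_L = 64, q_F = 47/2.
Total output Q = 64 + 47/2 = 175/2.

87.50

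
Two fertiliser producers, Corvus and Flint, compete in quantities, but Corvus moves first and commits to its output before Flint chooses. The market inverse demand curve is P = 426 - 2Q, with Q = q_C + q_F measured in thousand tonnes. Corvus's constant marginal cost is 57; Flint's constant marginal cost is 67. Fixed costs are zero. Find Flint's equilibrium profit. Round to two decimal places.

Solve by backward induction. Given q_C, the follower Flint maximises π_F = (426 - 2q_C - 2q_F)q_F - 67q_F.
∂π_F/∂q_F = 359 - 2q_C - 4q_F = 0 gives the reaction function q_F = (359 - 2q_C)/4.
The leader anticipates this reaction. Substituting into P = 426 - 2Q gives P = 493/2 - q_C, so π_C = (493/2 - q_C)q_C - 57q_C.
Leader FOC: 379/2 - 2q_C = 0, so q_C = 379/4.
Then q_F = (359 - 2·(379/4))/4 = 339/8.
Price P = 426 - 2·(1097/8) = 607/4.
Flint's profit: (607/4 - 67)·(339/8) = 3591.2813.

3591.28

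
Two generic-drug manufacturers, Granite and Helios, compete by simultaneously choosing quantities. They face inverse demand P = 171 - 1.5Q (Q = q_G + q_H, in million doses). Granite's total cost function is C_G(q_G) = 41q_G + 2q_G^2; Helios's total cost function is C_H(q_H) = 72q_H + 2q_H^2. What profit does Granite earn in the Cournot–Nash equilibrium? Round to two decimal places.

928.63

Granite's profit: π_G = (171 - 1.5Q)q_G - (41q_G + 2q_G²). Setting ∂π_G/∂q_G = 0: 130 - 7q_G - (3/2)(q_H) = 0.
Helios's profit: π_H = (171 - 1.5Q)q_H - (72q_H + 2q_H²). Setting ∂π_H/∂q_H = 0: 99 - 7q_H - (3/2)(q_G) = 0.
Rearranging gives the reaction functions q_G = (130 - (3/2)q_H)/7 and q_H = (99 - (3/2)q_G)/7.
Substituting one into the other gives q_G = 16.2888 and q_H = 1992/187.
Price P = 171 - (3/2)·(458/17) = 130.5882.
Granite's profit: 130.5882·16.2888 - 41·16.2888 - 2·16.2888² = 928.6341.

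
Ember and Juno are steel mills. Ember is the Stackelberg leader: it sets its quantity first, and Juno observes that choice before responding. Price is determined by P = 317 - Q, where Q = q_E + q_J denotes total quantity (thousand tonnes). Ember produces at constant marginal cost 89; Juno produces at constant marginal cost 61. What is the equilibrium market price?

The follower Juno best-responds to any q_E: π_J = (317 - Q)q_J - 61q_J.
∂π_J/∂q_J = 256 - q_E - 2q_J = 0 gives the reaction function q_J = (256 - q_E)/2.
Ember substitutes q_J(q_E) into its own profit: π_E = q_E(317 - q_E - (256 - q_E)/2) - 89q_E = (189 - (1/2)q_E)q_E - 89q_E.
Leader FOC: 100 - q_E = 0, so q_E = 100.
Then q_J = (256 - 100)/2 = 78.
Total output Q = 178, so price P = 317 - 178 = 139.

139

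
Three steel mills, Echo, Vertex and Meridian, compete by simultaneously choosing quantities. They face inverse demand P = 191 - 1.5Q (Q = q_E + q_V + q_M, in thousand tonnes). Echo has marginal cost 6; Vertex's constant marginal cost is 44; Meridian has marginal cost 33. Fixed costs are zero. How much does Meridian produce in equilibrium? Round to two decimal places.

Echo's profit: π_E = (191 - 1.5Q)q_E - (6q_E). Setting ∂π_E/∂q_E = 0: 185 - 3q_E - (3/2)(q_V + q_M) = 0.
Vertex's profit: π_V = (191 - 1.5Q)q_V - (44q_V). Setting ∂π_V/∂q_V = 0: 147 - 3q_V - (3/2)(q_E + q_M) = 0.
Meridian's first-order condition: 158 - 3q_M - (3/2)(q_E + q_V) = 0.
Summing all 3 equations gives 490 − 6Q = 0, hence Q = 245/3.
Back-substituting: q_E = (185 − 245/2)/(3/2) = 125/3, q_V = (147 − 245/2)/(3/2) = 49/3, q_M = (158 − 245/2)/(3/2) = 71/3.

23.67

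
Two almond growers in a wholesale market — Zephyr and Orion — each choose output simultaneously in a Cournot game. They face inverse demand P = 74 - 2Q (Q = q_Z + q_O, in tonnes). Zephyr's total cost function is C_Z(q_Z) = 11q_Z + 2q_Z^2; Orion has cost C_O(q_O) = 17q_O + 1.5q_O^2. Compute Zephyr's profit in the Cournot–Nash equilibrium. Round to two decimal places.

158.18

Zephyr's profit: π_Z = (74 - 2Q)q_Z - (11q_Z + 2q_Z²). Setting ∂π_Z/∂q_Z = 0: 63 - 8q_Z - 2(q_O) = 0.
Orion's profit: π_O = (74 - 2Q)q_O - (17q_O + (3/2)q_O²). Setting ∂π_O/∂q_O = 0: 57 - 7q_O - 2(q_Z) = 0.
Best responses: q_Z = (63 - 2q_O)/8, q_O = (57 - 2q_Z)/7.
Solving the pair: q_Z = 327/52, q_O = 165/26.
Price P = 74 - 2·(657/52) = 1267/26.
Zephyr's profit: (1267/26)·(327/52) - 11·(327/52) - 2(327/52)² = 158.1790.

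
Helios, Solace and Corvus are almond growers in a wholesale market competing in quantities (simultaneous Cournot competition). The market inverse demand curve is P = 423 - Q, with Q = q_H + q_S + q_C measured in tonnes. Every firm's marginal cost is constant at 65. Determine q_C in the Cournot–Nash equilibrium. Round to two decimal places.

89.50

Each firm earns π_i = (423 - Q)q_i - 65q_i.
Setting ∂π_i/∂q_i = 0 with rivals' quantities fixed: 358 - 2q_i - Σ_{j≠i} q_j = 0.
With identical firms every q_j equals q_i, so Σ_{j≠i} q_j = 2q_i and 358 = 4q_i, giving q_i = 179/2.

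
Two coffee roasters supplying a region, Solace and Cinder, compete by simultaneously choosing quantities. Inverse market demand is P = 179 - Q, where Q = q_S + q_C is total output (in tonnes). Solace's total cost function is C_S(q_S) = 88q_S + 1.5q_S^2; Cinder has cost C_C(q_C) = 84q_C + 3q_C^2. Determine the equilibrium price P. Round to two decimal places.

Solace's profit: π_S = (179 - Q)q_S - (88q_S + (3/2)q_S²). Setting ∂π_S/∂q_S = 0: 91 - 5q_S - (q_C) = 0.
Cinder's first-order condition: 95 - 8q_C - (q_S) = 0.
So q_S = (91 - q_C)/5 and q_C = (95 - q_S)/8.
Substituting one into the other gives q_S = 211/13 and q_C = 128/13.
Total output Q = 339/13, so price P = 179 - 339/13 = 1988/13.

152.92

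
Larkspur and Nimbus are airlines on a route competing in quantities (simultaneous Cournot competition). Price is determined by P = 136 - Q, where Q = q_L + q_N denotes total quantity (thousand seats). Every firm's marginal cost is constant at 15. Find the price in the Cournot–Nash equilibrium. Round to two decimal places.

A representative firm's profit is π_i = q_i(136 - Q) - 15q_i.
First-order condition (treating rivals' output as given): 121 - 2q_i - q_j = 0.
With identical firms every q_j equals q_i, so q_j = q_i and 121 = 3q_i, giving q_i = 121/3.
Total output Q = 242/3, so price P = 136 - 242/3 = 166/3.

55.33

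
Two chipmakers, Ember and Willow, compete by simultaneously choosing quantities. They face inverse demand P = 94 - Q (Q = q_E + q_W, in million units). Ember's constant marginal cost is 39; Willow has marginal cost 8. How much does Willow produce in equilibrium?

39

Ember's profit: π_E = (94 - Q)q_E - (39q_E). Setting ∂π_E/∂q_E = 0: 55 - 2q_E - (q_W) = 0.
Willow's first-order condition: 86 - 2q_W - (q_E) = 0.
So q_E = (55 - q_W)/2 and q_W = (86 - q_E)/2.
Solving the pair: q_E = 8, q_W = 39.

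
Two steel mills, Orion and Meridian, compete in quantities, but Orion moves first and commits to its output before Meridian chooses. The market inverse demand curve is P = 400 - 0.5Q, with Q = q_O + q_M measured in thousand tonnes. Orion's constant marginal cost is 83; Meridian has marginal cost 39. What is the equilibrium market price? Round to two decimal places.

151.25

Solve by backward induction. Given q_O, the follower Meridian maximises π_M = (400 - (1/2)q_O - (1/2)q_M)q_M - 39q_M.
∂π_M/∂q_M = 361 - (1/2)q_O - q_M = 0 gives the reaction function q_M = (361 - (1/2)q_O).
The leader anticipates this reaction. Substituting into P = 400 - 0.5Q gives P = 439/2 - (1/4)q_O, so π_O = (439/2 - (1/4)q_O)q_O - 83q_O.
The leader's first-order condition 273/2 - (1/2)q_O = 0 yields q_O = 273.
Then q_M = (361 - (1/2)·273) = 449/2.
Total output Q = 995/2, so price P = 400 - (1/2)·(995/2) = 605/4.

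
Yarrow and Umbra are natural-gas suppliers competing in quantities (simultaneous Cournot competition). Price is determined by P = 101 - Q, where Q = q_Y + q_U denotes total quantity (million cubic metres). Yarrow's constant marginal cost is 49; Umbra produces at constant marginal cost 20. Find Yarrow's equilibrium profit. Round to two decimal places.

Yarrow's profit: π_Y = (101 - Q)q_Y - (49q_Y). Setting ∂π_Y/∂q_Y = 0: 52 - 2q_Y - (q_U) = 0.
Umbra's first-order condition: 81 - 2q_U - (q_Y) = 0.
So q_Y = (52 - q_U)/2 and q_U = (81 - q_Y)/2.
Solving the pair: q_Y = 23/3, q_U = 110/3.
Price P = 101 - 133/3 = 170/3.
Yarrow's profit: (170/3 - 49)·(23/3) = 529/9.

58.78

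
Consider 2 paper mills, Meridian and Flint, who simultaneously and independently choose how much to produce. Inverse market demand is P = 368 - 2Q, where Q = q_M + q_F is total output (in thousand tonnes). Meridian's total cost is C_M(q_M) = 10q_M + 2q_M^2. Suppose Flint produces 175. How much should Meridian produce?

1

With the rival's output fixed at 175, Meridian's profit is π_M = (368 - 2·175 - 2q_M)q_M - (10q_M + 2q_M²) = (18 - 2q_M)q_M - (10q_M + 2q_M²).
∂π_M/∂q_M = 8 - 8q_M = 0, so q_M = 1.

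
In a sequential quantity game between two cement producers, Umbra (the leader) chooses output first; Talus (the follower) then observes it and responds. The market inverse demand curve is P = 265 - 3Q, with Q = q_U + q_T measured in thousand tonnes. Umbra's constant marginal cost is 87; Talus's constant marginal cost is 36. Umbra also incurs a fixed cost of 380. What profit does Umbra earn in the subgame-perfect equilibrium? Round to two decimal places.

The follower Talus best-responds to any q_U: π_T = (265 - 3Q)q_T - 36q_T.
Setting the follower's marginal profit to zero, 229 - 3q_U - 6q_T = 0, i.e. q_T = (229 - 3q_U)/6.
The leader anticipates this reaction. Substituting into P = 265 - 3Q gives P = 301/2 - (3/2)q_U, so π_U = (301/2 - (3/2)q_U)q_U - 87q_U.
Maximising: ∂π_U/∂q_U = 127/2 - 3q_U = 0, giving q_U = 127/6.
Then q_T = (229 - 3·(127/6))/6 = 331/12.
Price P = 265 - 3·(195/4) = 475/4.
Umbra's profit: (475/4 - 87)·(127/6) - 380 = 292.0417.

292.04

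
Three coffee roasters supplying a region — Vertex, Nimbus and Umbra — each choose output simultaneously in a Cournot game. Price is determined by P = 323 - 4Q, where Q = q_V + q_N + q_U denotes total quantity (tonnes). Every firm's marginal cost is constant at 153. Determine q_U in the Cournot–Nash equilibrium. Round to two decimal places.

Each firm earns π_i = (323 - 4Q)q_i - 153q_i.
Setting ∂π_i/∂q_i = 0 with rivals' quantities fixed: 170 - 8q_i - 4·Σ_{j≠i} q_j = 0.
With identical firms every q_j equals q_i, so Σ_{j≠i} q_j = 2q_i and 170 = 16q_i, giving q_i = 85/8.

10.63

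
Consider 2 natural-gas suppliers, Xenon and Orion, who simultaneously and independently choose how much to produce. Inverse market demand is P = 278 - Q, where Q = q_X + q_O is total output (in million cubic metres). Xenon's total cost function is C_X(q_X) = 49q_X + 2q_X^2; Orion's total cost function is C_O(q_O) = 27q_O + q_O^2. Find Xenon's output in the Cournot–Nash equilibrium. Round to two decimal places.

28.91

Xenon's profit: π_X = (278 - Q)q_X - (49q_X + 2q_X²). Setting ∂π_X/∂q_X = 0: 229 - 6q_X - (q_O) = 0.
Orion's profit: π_O = (278 - Q)q_O - (27q_O + q_O²). Setting ∂π_O/∂q_O = 0: 251 - 4q_O - (q_X) = 0.
So q_X = (229 - q_O)/6 and q_O = (251 - q_X)/4.
Substituting one into the other gives q_X = 665/23 and q_O = 1277/23.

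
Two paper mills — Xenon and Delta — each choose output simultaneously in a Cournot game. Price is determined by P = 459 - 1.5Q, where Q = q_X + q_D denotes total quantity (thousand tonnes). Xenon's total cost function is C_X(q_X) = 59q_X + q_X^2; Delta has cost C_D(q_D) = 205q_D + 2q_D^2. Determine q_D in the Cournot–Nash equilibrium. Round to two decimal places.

Xenon's profit: π_X = (459 - 1.5Q)q_X - (59q_X + q_X²). Setting ∂π_X/∂q_X = 0: 400 - 5q_X - (3/2)(q_D) = 0.
Delta's first-order condition: 254 - 7q_D - (3/2)(q_X) = 0.
Best responses: q_X = (400 - (3/2)q_D)/5, q_D = (254 - (3/2)q_X)/7.
Substituting one into the other gives q_X = 73.8626 and q_D = 20.4580.

20.46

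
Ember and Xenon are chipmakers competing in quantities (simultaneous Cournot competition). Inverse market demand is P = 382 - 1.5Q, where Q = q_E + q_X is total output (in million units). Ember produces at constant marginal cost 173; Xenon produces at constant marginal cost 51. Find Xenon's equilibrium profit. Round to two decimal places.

Ember's profit: π_E = (382 - 1.5Q)q_E - (173q_E). Setting ∂π_E/∂q_E = 0: 209 - 3q_E - (3/2)(q_X) = 0.
Xenon's profit: π_X = (382 - 1.5Q)q_X - (51q_X). Setting ∂π_X/∂q_X = 0: 331 - 3q_X - (3/2)(q_E) = 0.
Rearranging gives the reaction functions q_E = (209 - (3/2)q_X)/3 and q_X = (331 - (3/2)q_E)/3.
Substituting one into the other gives q_E = 58/3 and q_X = 302/3.
Price P = 382 - (3/2)·120 = 202.
Xenon's profit: (202 - 51)·(302/3) = 15200.6667.

15200.67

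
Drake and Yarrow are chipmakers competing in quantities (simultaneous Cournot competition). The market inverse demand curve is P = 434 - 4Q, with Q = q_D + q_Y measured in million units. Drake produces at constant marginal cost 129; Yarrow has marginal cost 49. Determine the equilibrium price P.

204

Drake's profit: π_D = (434 - 4Q)q_D - (129q_D). Setting ∂π_D/∂q_D = 0: 305 - 8q_D - 4(q_Y) = 0.
Yarrow's first-order condition: 385 - 8q_Y - 4(q_D) = 0.
Best responses: q_D = (305 - 4q_Y)/8, q_Y = (385 - 4q_D)/8.
Substituting one into the other gives q_D = 75/4 and q_Y = 155/4.
Total output Q = 115/2, so price P = 434 - 4·(115/2) = 204.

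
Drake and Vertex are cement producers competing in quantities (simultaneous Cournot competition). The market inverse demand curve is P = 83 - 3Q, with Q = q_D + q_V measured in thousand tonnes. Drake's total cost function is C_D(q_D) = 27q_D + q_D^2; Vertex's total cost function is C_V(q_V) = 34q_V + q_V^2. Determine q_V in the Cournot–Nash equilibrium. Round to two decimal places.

Drake's profit: π_D = (83 - 3Q)q_D - (27q_D + q_D²). Setting ∂π_D/∂q_D = 0: 56 - 8q_D - 3(q_V) = 0.
Vertex's profit: π_V = (83 - 3Q)q_V - (34q_V + q_V²). Setting ∂π_V/∂q_V = 0: 49 - 8q_V - 3(q_D) = 0.
Rearranging gives the reaction functions q_D = (56 - 3q_V)/8 and q_V = (49 - 3q_D)/8.
Solving the pair: q_D = 301/55, q_V = 224/55.

4.07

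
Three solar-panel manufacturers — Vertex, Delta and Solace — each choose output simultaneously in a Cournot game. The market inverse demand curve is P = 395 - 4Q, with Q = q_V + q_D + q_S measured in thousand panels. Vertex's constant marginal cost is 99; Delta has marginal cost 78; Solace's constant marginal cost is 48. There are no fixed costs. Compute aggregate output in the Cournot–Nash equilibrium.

60

Vertex's profit: π_V = (395 - 4Q)q_V - (99q_V). Setting ∂π_V/∂q_V = 0: 296 - 8q_V - 4(q_D + q_S) = 0.
Delta's first-order condition: 317 - 8q_D - 4(q_V + q_S) = 0.
Solace's profit: π_S = (395 - 4Q)q_S - (48q_S). Setting ∂π_S/∂q_S = 0: 347 - 8q_S - 4(q_V + q_D) = 0.
Adding the 3 conditions: 960 − 8Q − 8Q = 0, i.e. Q = 60.
Back-substituting: q_V = (296 − 240)/4 = 14, q_D = (317 − 240)/4 = 77/4, q_S = (347 − 240)/4 = 107/4.
Total output Q = 14 + 77/4 + 107/4 = 60.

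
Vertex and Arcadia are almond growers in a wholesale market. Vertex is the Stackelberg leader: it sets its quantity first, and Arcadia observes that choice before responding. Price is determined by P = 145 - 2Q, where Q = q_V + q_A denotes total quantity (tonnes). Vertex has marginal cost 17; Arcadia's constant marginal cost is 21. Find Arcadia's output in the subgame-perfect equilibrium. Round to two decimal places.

Solve by backward induction. Given q_V, the follower Arcadia maximises π_A = (145 - 2q_V - 2q_A)q_A - 21q_A.
Setting the follower's marginal profit to zero, 124 - 2q_V - 4q_A = 0, i.e. q_A = (124 - 2q_V)/4.
Vertex substitutes q_A(q_V) into its own profit: π_V = q_V(145 - 2q_V - (124 - 2q_V)/2) - 17q_V = (83 - q_V)q_V - 17q_V.
Leader FOC: 66 - 2q_V = 0, so q_V = 33.
Then q_A = (124 - 2·33)/4 = 29/2.

14.50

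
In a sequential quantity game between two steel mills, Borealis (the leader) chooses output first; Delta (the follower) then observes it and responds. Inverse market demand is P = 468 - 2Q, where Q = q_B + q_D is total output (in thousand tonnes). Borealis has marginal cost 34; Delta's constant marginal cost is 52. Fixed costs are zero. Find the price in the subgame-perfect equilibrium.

147

The follower Delta best-responds to any q_B: π_D = (468 - 2Q)q_D - 52q_D.
∂π_D/∂q_D = 416 - 2q_B - 4q_D = 0 gives the reaction function q_D = (416 - 2q_B)/4.
Borealis substitutes q_D(q_B) into its own profit: π_B = q_B(468 - 2q_B - (416 - 2q_B)/2) - 34q_B = (260 - q_B)q_B - 34q_B.
The leader's first-order condition 226 - 2q_B = 0 yields q_B = 113.
Then q_D = (416 - 2·113)/4 = 95/2.
Total output Q = 321/2, so price P = 468 - 2·(321/2) = 147.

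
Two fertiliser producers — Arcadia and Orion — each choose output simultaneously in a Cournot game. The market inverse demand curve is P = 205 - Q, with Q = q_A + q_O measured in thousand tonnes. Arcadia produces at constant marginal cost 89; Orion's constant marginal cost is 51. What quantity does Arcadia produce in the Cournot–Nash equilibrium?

26

Arcadia's profit: π_A = (205 - Q)q_A - (89q_A). Setting ∂π_A/∂q_A = 0: 116 - 2q_A - (q_O) = 0.
Orion's first-order condition: 154 - 2q_O - (q_A) = 0.
So q_A = (116 - q_O)/2 and q_O = (154 - q_A)/2.
Substituting one into the other gives q_A = 26 and q_O = 64.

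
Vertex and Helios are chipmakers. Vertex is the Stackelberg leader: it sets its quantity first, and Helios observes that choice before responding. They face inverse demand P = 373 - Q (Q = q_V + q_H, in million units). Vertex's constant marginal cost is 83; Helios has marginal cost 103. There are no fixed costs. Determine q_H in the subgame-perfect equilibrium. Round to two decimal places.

Solve by backward induction. Given q_V, the follower Helios maximises π_H = (373 - q_V - q_H)q_H - 103q_H.
∂π_H/∂q_H = 270 - q_V - 2q_H = 0 gives the reaction function q_H = (270 - q_V)/2.
Vertex substitutes q_H(q_V) into its own profit: π_V = q_V(373 - q_V - (270 - q_V)/2) - 83q_V = (238 - (1/2)q_V)q_V - 83q_V.
Maximising: ∂π_V/∂q_V = 155 - q_V = 0, giving q_V = 155.
Then q_H = (270 - 155)/2 = 115/2.

57.50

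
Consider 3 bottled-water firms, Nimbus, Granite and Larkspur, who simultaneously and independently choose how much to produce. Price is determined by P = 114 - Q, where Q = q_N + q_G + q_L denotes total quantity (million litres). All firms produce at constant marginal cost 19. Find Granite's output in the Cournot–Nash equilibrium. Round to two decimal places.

23.75

A representative firm's profit is π_i = q_i(114 - Q) - 19q_i.
First-order condition (treating rivals' output as given): 95 - 2q_i - Σ_{j≠i} q_j = 0.
By symmetry each firm produces the same amount; substituting Σ_{j≠i} q_j = 2q_i yields q_i = 95/4.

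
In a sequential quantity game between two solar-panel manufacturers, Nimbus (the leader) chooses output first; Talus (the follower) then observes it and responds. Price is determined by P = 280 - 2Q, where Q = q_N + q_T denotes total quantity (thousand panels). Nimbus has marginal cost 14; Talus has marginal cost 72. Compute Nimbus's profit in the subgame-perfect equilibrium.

The follower Talus best-responds to any q_N: π_T = (280 - 2Q)q_T - 72q_T.
Follower FOC: 208 - 2q_N - 4q_T = 0, so q_T(q_N) = (208 - 2q_N)/4.
Nimbus substitutes q_T(q_N) into its own profit: π_N = q_N(280 - 2q_N - (208 - 2q_N)/2) - 14q_N = (176 - q_N)q_N - 14q_N.
The leader's first-order condition 162 - 2q_N = 0 yields q_N = 81.
Then q_T = (208 - 2·81)/4 = 23/2.
Price P = 280 - 2·(185/2) = 95.
Nimbus's profit: (95 - 14)·81 = 6561.

6561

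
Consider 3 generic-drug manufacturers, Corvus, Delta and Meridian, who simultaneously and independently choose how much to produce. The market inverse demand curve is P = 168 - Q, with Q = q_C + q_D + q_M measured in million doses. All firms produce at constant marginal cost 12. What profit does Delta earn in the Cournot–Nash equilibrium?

1521

A representative firm's profit is π_i = q_i(168 - Q) - 12q_i.
First-order condition (treating rivals' output as given): 156 - 2q_i - Σ_{j≠i} q_j = 0.
With identical firms every q_j equals q_i, so Σ_{j≠i} q_j = 2q_i and 156 = 4q_i, giving q_i = 39.
Price P = 168 - 117 = 51.
Delta's profit: (51 - 12)·39 = 1521.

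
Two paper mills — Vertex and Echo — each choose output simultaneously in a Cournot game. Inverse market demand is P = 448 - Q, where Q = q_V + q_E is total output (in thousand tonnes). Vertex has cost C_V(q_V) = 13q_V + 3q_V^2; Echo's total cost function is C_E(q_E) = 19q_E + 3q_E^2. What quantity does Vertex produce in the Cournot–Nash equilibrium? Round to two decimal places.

48.43

Vertex's profit: π_V = (448 - Q)q_V - (13q_V + 3q_V²). Setting ∂π_V/∂q_V = 0: 435 - 8q_V - (q_E) = 0.
Echo's profit: π_E = (448 - Q)q_E - (19q_E + 3q_E²). Setting ∂π_E/∂q_E = 0: 429 - 8q_E - (q_V) = 0.
Best responses: q_V = (435 - q_E)/8, q_E = (429 - q_V)/8.
Substituting one into the other gives q_V = 339/7 and q_E = 333/7.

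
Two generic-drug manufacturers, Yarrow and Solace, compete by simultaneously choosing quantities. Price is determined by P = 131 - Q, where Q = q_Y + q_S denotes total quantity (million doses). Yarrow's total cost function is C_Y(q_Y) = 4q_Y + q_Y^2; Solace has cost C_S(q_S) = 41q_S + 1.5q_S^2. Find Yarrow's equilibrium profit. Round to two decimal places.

1645.57

Yarrow's profit: π_Y = (131 - Q)q_Y - (4q_Y + q_Y²). Setting ∂π_Y/∂q_Y = 0: 127 - 4q_Y - (q_S) = 0.
Solace's profit: π_S = (131 - Q)q_S - (41q_S + (3/2)q_S²). Setting ∂π_S/∂q_S = 0: 90 - 5q_S - (q_Y) = 0.
So q_Y = (127 - q_S)/4 and q_S = (90 - q_Y)/5.
Solving the pair: q_Y = 545/19, q_S = 233/19.
Price P = 131 - 778/19 = 1711/19.
Yarrow's profit: (1711/19)·(545/19) - 4·(545/19) - (545/19)² = 1645.5679.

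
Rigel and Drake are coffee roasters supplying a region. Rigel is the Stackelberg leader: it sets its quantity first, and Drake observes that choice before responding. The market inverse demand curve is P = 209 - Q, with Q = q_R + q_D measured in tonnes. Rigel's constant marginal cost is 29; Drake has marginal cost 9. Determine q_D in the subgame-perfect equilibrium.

The follower Drake best-responds to any q_R: π_D = (209 - Q)q_D - 9q_D.
Setting the follower's marginal profit to zero, 200 - q_R - 2q_D = 0, i.e. q_D = (200 - q_R)/2.
Rigel substitutes q_D(q_R) into its own profit: π_R = q_R(209 - q_R - (200 - q_R)/2) - 29q_R = (109 - (1/2)q_R)q_R - 29q_R.
Leader FOC: 80 - q_R = 0, so q_R = 80.
Then q_D = (200 - 80)/2 = 60.

60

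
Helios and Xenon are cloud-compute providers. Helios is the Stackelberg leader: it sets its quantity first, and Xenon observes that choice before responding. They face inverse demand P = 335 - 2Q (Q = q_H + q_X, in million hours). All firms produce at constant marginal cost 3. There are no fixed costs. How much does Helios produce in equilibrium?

83

Solve by backward induction. Given q_H, the follower Xenon maximises π_X = (335 - 2q_H - 2q_X)q_X - 3q_X.
Setting the follower's marginal profit to zero, 332 - 2q_H - 4q_X = 0, i.e. q_X = (332 - 2q_H)/4.
The leader anticipates this reaction. Substituting into P = 335 - 2Q gives P = 169 - q_H, so π_H = (169 - q_H)q_H - 3q_H.
Maximising: ∂π_H/∂q_H = 166 - 2q_H = 0, giving q_H = 83.
Then q_X = (332 - 2·83)/4 = 83/2.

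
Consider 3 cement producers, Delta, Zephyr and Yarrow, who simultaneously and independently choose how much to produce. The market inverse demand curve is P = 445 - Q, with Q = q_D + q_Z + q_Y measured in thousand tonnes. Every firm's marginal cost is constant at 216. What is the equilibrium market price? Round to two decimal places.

Each firm earns π_i = (445 - Q)q_i - 216q_i.
First-order condition (treating rivals' output as given): 229 - 2q_i - Σ_{j≠i} q_j = 0.
With identical firms every q_j equals q_i, so Σ_{j≠i} q_j = 2q_i and 229 = 4q_i, giving q_i = 229/4.
Total output Q = 687/4, so price P = 445 - 687/4 = 1093/4.

273.25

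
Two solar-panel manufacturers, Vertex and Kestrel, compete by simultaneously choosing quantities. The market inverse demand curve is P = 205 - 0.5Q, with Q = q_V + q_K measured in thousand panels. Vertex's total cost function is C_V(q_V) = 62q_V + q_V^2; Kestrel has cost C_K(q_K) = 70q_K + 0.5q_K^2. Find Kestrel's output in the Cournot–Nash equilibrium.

58

Vertex's profit: π_V = (205 - 0.5Q)q_V - (62q_V + q_V²). Setting ∂π_V/∂q_V = 0: 143 - 3q_V - (1/2)(q_K) = 0.
Kestrel's first-order condition: 135 - 2q_K - (1/2)(q_V) = 0.
Best responses: q_V = (143 - (1/2)q_K)/3, q_K = (135 - (1/2)q_V)/2.
Solving the pair: q_V = 38, q_K = 58.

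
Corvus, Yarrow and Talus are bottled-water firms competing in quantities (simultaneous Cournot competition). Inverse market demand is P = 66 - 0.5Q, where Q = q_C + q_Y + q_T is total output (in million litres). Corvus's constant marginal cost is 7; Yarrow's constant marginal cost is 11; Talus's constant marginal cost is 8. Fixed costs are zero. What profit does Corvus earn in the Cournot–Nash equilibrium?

Corvus's profit: π_C = (66 - 0.5Q)q_C - (7q_C). Setting ∂π_C/∂q_C = 0: 59 - q_C - (1/2)(q_Y + q_T) = 0.
Yarrow's first-order condition: 55 - q_Y - (1/2)(q_C + q_T) = 0.
Talus's profit: π_T = (66 - 0.5Q)q_T - (8q_T). Setting ∂π_T/∂q_T = 0: 58 - q_T - (1/2)(q_C + q_Y) = 0.
Adding the 3 first-order conditions: 172 − 2Q = 0, so Q = 86.
Back-substituting: q_C = (59 − 43)/(1/2) = 32, q_Y = (55 − 43)/(1/2) = 24, q_T = (58 − 43)/(1/2) = 30.
Price P = 66 - (1/2)·86 = 23.
Corvus's profit: (23 - 7)·32 = 512.

512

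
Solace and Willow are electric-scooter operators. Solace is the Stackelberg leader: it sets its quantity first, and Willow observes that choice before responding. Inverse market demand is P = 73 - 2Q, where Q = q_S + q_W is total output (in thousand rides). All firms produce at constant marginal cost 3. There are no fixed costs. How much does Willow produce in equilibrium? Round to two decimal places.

8.75

The follower Willow best-responds to any q_S: π_W = (73 - 2Q)q_W - 3q_W.
Setting the follower's marginal profit to zero, 70 - 2q_S - 4q_W = 0, i.e. q_W = (70 - 2q_S)/4.
The leader anticipates this reaction. Substituting into P = 73 - 2Q gives P = 38 - q_S, so π_S = (38 - q_S)q_S - 3q_S.
Leader FOC: 35 - 2q_S = 0, so q_S = 35/2.
Then q_W = (70 - 2·(35/2))/4 = 35/4.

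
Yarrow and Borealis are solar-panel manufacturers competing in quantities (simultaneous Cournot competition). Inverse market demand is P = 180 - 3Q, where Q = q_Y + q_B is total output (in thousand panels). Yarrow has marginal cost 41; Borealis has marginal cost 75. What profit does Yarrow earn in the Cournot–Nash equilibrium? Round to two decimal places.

1108.48

Yarrow's profit: π_Y = (180 - 3Q)q_Y - (41q_Y). Setting ∂π_Y/∂q_Y = 0: 139 - 6q_Y - 3(q_B) = 0.
Borealis's first-order condition: 105 - 6q_B - 3(q_Y) = 0.
So q_Y = (139 - 3q_B)/6 and q_B = (105 - 3q_Y)/6.
Solving the pair: q_Y = 173/9, q_B = 71/9.
Price P = 180 - 3·(244/9) = 296/3.
Yarrow's profit: (296/3 - 41)·(173/9) = 1108.4815.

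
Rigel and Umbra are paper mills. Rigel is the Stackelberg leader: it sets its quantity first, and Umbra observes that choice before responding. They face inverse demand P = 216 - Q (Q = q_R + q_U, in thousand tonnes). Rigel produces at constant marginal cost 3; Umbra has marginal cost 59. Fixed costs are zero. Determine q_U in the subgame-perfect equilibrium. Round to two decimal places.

11.25

Solve by backward induction. Given q_R, the follower Umbra maximises π_U = (216 - q_R - q_U)q_U - 59q_U.
Setting the follower's marginal profit to zero, 157 - q_R - 2q_U = 0, i.e. q_U = (157 - q_R)/2.
Rigel substitutes q_U(q_R) into its own profit: π_R = q_R(216 - q_R - (157 - q_R)/2) - 3q_R = (275/2 - (1/2)q_R)q_R - 3q_R.
Maximising: ∂π_R/∂q_R = 269/2 - q_R = 0, giving q_R = 269/2.
Then q_U = (157 - 269/2)/2 = 45/4.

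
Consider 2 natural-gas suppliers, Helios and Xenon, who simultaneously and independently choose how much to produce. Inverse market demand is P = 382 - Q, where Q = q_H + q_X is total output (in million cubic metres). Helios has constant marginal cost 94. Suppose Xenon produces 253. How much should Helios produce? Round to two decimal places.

17.50

With the rival's output fixed at 253, Helios's profit is π_H = (382 - 253 - q_H)q_H - (94q_H) = (129 - q_H)q_H - (94q_H).
∂π_H/∂q_H = 35 - 2q_H = 0, so q_H = 35/2.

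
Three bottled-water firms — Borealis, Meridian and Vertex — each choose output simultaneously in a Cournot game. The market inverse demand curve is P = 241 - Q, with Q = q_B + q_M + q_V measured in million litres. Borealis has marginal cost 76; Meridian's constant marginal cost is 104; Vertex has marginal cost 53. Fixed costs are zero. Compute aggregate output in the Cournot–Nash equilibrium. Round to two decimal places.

122.50

Borealis's profit: π_B = (241 - Q)q_B - (76q_B). Setting ∂π_B/∂q_B = 0: 165 - 2q_B - (q_M + q_V) = 0.
Meridian's first-order condition: 137 - 2q_M - (q_B + q_V) = 0.
Vertex's first-order condition: 188 - 2q_V - (q_B + q_M) = 0.
Summing all 3 equations gives 490 − 4Q = 0, hence Q = 245/2.
Back-substituting: q_B = (165 − 245/2) = 85/2, q_M = (137 − 245/2) = 29/2, q_V = (188 − 245/2) = 131/2.
Total output Q = 85/2 + 29/2 + 131/2 = 245/2.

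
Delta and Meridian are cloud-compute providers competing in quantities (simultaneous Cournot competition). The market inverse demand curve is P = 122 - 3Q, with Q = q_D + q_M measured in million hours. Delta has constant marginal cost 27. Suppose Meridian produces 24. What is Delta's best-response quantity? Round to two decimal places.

With the rival's output fixed at 24, Delta's profit is π_D = (122 - 3·24 - 3q_D)q_D - (27q_D) = (50 - 3q_D)q_D - (27q_D).
∂π_D/∂q_D = 23 - 6q_D = 0, so q_D = 23/6.

3.83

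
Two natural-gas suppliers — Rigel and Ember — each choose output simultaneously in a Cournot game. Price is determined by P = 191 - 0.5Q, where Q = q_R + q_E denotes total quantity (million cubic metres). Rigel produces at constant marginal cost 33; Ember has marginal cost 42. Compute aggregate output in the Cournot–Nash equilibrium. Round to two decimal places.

Rigel's profit: π_R = (191 - 0.5Q)q_R - (33q_R). Setting ∂π_R/∂q_R = 0: 158 - q_R - (1/2)(q_E) = 0.
Ember's profit: π_E = (191 - 0.5Q)q_E - (42q_E). Setting ∂π_E/∂q_E = 0: 149 - q_E - (1/2)(q_R) = 0.
So q_R = (158 - (1/2)q_E) and q_E = (149 - (1/2)q_R).
Substituting one into the other gives q_R = 334/3 and q_E = 280/3.
Total output Q = 334/3 + 280/3 = 614/3.

204.67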